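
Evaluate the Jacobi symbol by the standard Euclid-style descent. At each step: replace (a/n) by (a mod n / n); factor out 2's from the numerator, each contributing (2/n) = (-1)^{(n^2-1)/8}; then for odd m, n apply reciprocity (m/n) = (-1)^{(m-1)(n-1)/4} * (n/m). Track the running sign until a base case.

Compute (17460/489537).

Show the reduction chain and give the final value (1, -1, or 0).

17460 = 2^2·4365; (2/489537) = +1 since 489537 mod 8 = 1, so (17460/489537) = (+1)^2·(4365/489537); sign now +1
reciprocity: (4365/489537) = +1·(489537/4365) since 4365 mod 4 = 1, 489537 mod 4 = 1; sign now +1
(489537/4365) = (657/4365)   [reduce mod 4365]
reciprocity: (657/4365) = +1·(4365/657) since 657 mod 4 = 1, 4365 mod 4 = 1; sign now +1
(4365/657) = (423/657)   [reduce mod 657]
reciprocity: (423/657) = +1·(657/423) since 423 mod 4 = 3, 657 mod 4 = 1; sign now +1
(657/423) = (234/423)   [reduce mod 423]
234 = 2^1·117; (2/423) = +1 since 423 mod 8 = 7, so (234/423) = (+1)^1·(117/423); sign now +1
reciprocity: (117/423) = +1·(423/117) since 117 mod 4 = 1, 423 mod 4 = 3; sign now +1
(423/117) = (72/117)   [reduce mod 117]
72 = 2^3·9; (2/117) = -1 since 117 mod 8 = 5, so (72/117) = (-1)^3·(9/117); sign now -1
reciprocity: (9/117) = +1·(117/9) since 9 mod 4 = 1, 117 mod 4 = 1; sign now -1
(117/9) = (0/9)   [reduce mod 9]
(0/9) = 0   [gcd(a, n) > 1]; final value = 0

0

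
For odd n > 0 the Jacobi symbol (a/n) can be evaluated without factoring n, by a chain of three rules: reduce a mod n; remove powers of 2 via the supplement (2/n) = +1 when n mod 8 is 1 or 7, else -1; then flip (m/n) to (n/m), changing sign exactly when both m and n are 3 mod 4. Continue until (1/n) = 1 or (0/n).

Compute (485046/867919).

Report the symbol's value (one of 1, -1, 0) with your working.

factor out 2^1: 485046 = 2^1·242523; with 867919 mod 8 = 7, (2/867919) = +1; sign now +1; continue with (242523/867919)
flip (242523/867919) -> (867919/242523): both odd, 242523 mod 4 = 3, 867919 mod 4 = 3, so the flip contributes -1; sign now -1
(867919/242523): 867919 mod 242523 = 140350, so (867919/242523) = (140350/242523)
factor out 2^1: 140350 = 2^1·70175; with 242523 mod 8 = 3, (2/242523) = -1; sign now +1; continue with (70175/242523)
flip (70175/242523) -> (242523/70175): both odd, 70175 mod 4 = 3, 242523 mod 4 = 3, so the flip contributes -1; sign now -1
(242523/70175): 242523 mod 70175 = 31998, so (242523/70175) = (31998/70175)
factor out 2^1: 31998 = 2^1·15999; with 70175 mod 8 = 7, (2/70175) = +1; sign now -1; continue with (15999/70175)
flip (15999/70175) -> (70175/15999): both odd, 15999 mod 4 = 3, 70175 mod 4 = 3, so the flip contributes -1; sign now +1
(70175/15999): 70175 mod 15999 = 6179, so (70175/15999) = (6179/15999)
flip (6179/15999) -> (15999/6179): both odd, 6179 mod 4 = 3, 15999 mod 4 = 3, so the flip contributes -1; sign now -1
(15999/6179): 15999 mod 6179 = 3641, so (15999/6179) = (3641/6179)
flip (3641/6179) -> (6179/3641): both odd, 3641 mod 4 = 1, 6179 mod 4 = 3, so the flip contributes +1; sign now -1
(6179/3641): 6179 mod 3641 = 2538, so (6179/3641) = (2538/3641)
factor out 2^1: 2538 = 2^1·1269; with 3641 mod 8 = 1, (2/3641) = +1; sign now -1; continue with (1269/3641)
flip (1269/3641) -> (3641/1269): both odd, 1269 mod 4 = 1, 3641 mod 4 = 1, so the flip contributes +1; sign now -1
(3641/1269): 3641 mod 1269 = 1103, so (3641/1269) = (1103/1269)
flip (1103/1269) -> (1269/1103): both odd, 1103 mod 4 = 3, 1269 mod 4 = 1, so the flip contributes +1; sign now -1
(1269/1103): 1269 mod 1103 = 166, so (1269/1103) = (166/1103)
factor out 2^1: 166 = 2^1·83; with 1103 mod 8 = 7, (2/1103) = +1; sign now -1; continue with (83/1103)
flip (83/1103) -> (1103/83): both odd, 83 mod 4 = 3, 1103 mod 4 = 3, so the flip contributes -1; sign now +1
(1103/83): 1103 mod 83 = 24, so (1103/83) = (24/83)
factor out 2^3: 24 = 2^3·3; with 83 mod 8 = 3, (2/83) = -1; sign now -1; continue with (3/83)
flip (3/83) -> (83/3): both odd, 3 mod 4 = 3, 83 mod 4 = 3, so the flip contributes -1; sign now +1
(83/3): 83 mod 3 = 2, so (83/3) = (2/3)
factor out 2^1: 2 = 2^1·1; with 3 mod 8 = 3, (2/3) = -1; sign now -1; continue with (1/3)
reached (1/3) = 1, so the symbol is -1

-1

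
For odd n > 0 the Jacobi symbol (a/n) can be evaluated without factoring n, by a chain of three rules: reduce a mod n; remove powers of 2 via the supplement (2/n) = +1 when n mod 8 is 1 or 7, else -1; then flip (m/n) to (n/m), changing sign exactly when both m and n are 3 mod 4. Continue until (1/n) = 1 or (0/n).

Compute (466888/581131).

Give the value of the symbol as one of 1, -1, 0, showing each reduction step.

factor out 2^3: 466888 = 2^3·58361; with 581131 mod 8 = 3, (2/581131) = -1; sign now -1; continue with (58361/581131)
flip (58361/581131) -> (581131/58361): both odd, 58361 mod 4 = 1, 581131 mod 4 = 3, so the flip contributes +1; sign now -1
(581131/58361): 581131 mod 58361 = 55882, so (581131/58361) = (55882/58361)
factor out 2^1: 55882 = 2^1·27941; with 58361 mod 8 = 1, (2/58361) = +1; sign now -1; continue with (27941/58361)
flip (27941/58361) -> (58361/27941): both odd, 27941 mod 4 = 1, 58361 mod 4 = 1, so the flip contributes +1; sign now -1
(58361/27941): 58361 mod 27941 = 2479, so (58361/27941) = (2479/27941)
flip (2479/27941) -> (27941/2479): both odd, 2479 mod 4 = 3, 27941 mod 4 = 1, so the flip contributes +1; sign now -1
(27941/2479): 27941 mod 2479 = 672, so (27941/2479) = (672/2479)
factor out 2^5: 672 = 2^5·21; with 2479 mod 8 = 7, (2/2479) = +1; sign now -1; continue with (21/2479)
flip (21/2479) -> (2479/21): both odd, 21 mod 4 = 1, 2479 mod 4 = 3, so the flip contributes +1; sign now -1
(2479/21): 2479 mod 21 = 1, so (2479/21) = (1/21)
reached (1/21) = 1, so the symbol is -1

-1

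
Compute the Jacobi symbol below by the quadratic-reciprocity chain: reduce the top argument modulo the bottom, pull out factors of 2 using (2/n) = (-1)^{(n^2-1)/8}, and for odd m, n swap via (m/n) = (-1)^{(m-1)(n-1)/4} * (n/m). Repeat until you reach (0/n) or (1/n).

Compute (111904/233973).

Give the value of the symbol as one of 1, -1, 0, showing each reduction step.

111904 = 2^5·3497; (2/233973) = -1 since 233973 mod 8 = 5, so (111904/233973) = (-1)^5·(3497/233973); sign now -1
reciprocity: (3497/233973) = +1·(233973/3497) since 3497 mod 4 = 1, 233973 mod 4 = 1; sign now -1
(233973/3497) = (3171/3497)   [reduce mod 3497]
reciprocity: (3171/3497) = +1·(3497/3171) since 3171 mod 4 = 3, 3497 mod 4 = 1; sign now -1
(3497/3171) = (326/3171)   [reduce mod 3171]
326 = 2^1·163; (2/3171) = -1 since 3171 mod 8 = 3, so (326/3171) = (-1)^1·(163/3171); sign now +1
reciprocity: (163/3171) = -1·(3171/163) since 163 mod 4 = 3, 3171 mod 4 = 3; sign now -1
(3171/163) = (74/163)   [reduce mod 163]
74 = 2^1·37; (2/163) = -1 since 163 mod 8 = 3, so (74/163) = (-1)^1·(37/163); sign now +1
reciprocity: (37/163) = +1·(163/37) since 37 mod 4 = 1, 163 mod 4 = 3; sign now +1
(163/37) = (15/37)   [reduce mod 37]
reciprocity: (15/37) = +1·(37/15) since 15 mod 4 = 3, 37 mod 4 = 1; sign now +1
(37/15) = (7/15)   [reduce mod 15]
reciprocity: (7/15) = -1·(15/7) since 7 mod 4 = 3, 15 mod 4 = 3; sign now -1
(15/7) = (1/7)   [reduce mod 7]
(1/7) = 1; final value = sign = -1

-1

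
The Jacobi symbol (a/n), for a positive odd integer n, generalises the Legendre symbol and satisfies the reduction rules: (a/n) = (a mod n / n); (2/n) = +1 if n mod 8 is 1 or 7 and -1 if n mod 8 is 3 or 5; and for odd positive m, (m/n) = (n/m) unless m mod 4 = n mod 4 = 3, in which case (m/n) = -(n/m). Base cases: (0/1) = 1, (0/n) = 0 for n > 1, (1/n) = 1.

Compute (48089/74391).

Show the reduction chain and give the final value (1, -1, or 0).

1

flip (48089/74391) -> (74391/48089): both odd, 48089 mod 4 = 1, 74391 mod 4 = 3, so the flip contributes +1; sign now +1
(74391/48089): 74391 mod 48089 = 26302, so (74391/48089) = (26302/48089)
factor out 2^1: 26302 = 2^1·13151; with 48089 mod 8 = 1, (2/48089) = +1; sign now +1; continue with (13151/48089)
flip (13151/48089) -> (48089/13151): both odd, 13151 mod 4 = 3, 48089 mod 4 = 1, so the flip contributes +1; sign now +1
(48089/13151): 48089 mod 13151 = 8636, so (48089/13151) = (8636/13151)
factor out 2^2: 8636 = 2^2·2159; with 13151 mod 8 = 7, (2/13151) = +1; sign now +1; continue with (2159/13151)
flip (2159/13151) -> (13151/2159): both odd, 2159 mod 4 = 3, 13151 mod 4 = 3, so the flip contributes -1; sign now -1
(13151/2159): 13151 mod 2159 = 197, so (13151/2159) = (197/2159)
flip (197/2159) -> (2159/197): both odd, 197 mod 4 = 1, 2159 mod 4 = 3, so the flip contributes +1; sign now -1
(2159/197): 2159 mod 197 = 189, so (2159/197) = (189/197)
flip (189/197) -> (197/189): both odd, 189 mod 4 = 1, 197 mod 4 = 1, so the flip contributes +1; sign now -1
(197/189): 197 mod 189 = 8, so (197/189) = (8/189)
factor out 2^3: 8 = 2^3·1; with 189 mod 8 = 5, (2/189) = -1; sign now +1; continue with (1/189)
reached (1/189) = 1, so the symbol is +1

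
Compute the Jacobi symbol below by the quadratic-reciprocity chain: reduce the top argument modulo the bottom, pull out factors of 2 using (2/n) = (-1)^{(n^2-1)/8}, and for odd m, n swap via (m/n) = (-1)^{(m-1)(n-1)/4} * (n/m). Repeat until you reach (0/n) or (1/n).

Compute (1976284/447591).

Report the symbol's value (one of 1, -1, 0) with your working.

-1

(1976284/447591) = (185920/447591)   [reduce mod 447591]
185920 = 2^6·2905; (2/447591) = +1 since 447591 mod 8 = 7, so (185920/447591) = (+1)^6·(2905/447591); sign now +1
reciprocity: (2905/447591) = +1·(447591/2905) since 2905 mod 4 = 1, 447591 mod 4 = 3; sign now +1
(447591/2905) = (221/2905)   [reduce mod 2905]
reciprocity: (221/2905) = +1·(2905/221) since 221 mod 4 = 1, 2905 mod 4 = 1; sign now +1
(2905/221) = (32/221)   [reduce mod 221]
32 = 2^5·1; (2/221) = -1 since 221 mod 8 = 5, so (32/221) = (-1)^5·(1/221); sign now -1
(1/221) = 1; final value = sign = -1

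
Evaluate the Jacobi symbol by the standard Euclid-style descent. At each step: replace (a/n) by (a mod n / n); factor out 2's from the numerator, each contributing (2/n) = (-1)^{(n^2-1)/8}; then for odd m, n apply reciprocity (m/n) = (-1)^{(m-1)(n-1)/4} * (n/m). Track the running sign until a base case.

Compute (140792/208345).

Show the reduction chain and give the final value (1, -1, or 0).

-1

factor out 2^3: 140792 = 2^3·17599; with 208345 mod 8 = 1, (2/208345) = +1; sign now +1; continue with (17599/208345)
flip (17599/208345) -> (208345/17599): both odd, 17599 mod 4 = 3, 208345 mod 4 = 1, so the flip contributes +1; sign now +1
(208345/17599): 208345 mod 17599 = 14756, so (208345/17599) = (14756/17599)
factor out 2^2: 14756 = 2^2·3689; with 17599 mod 8 = 7, (2/17599) = +1; sign now +1; continue with (3689/17599)
flip (3689/17599) -> (17599/3689): both odd, 3689 mod 4 = 1, 17599 mod 4 = 3, so the flip contributes +1; sign now +1
(17599/3689): 17599 mod 3689 = 2843, so (17599/3689) = (2843/3689)
flip (2843/3689) -> (3689/2843): both odd, 2843 mod 4 = 3, 3689 mod 4 = 1, so the flip contributes +1; sign now +1
(3689/2843): 3689 mod 2843 = 846, so (3689/2843) = (846/2843)
factor out 2^1: 846 = 2^1·423; with 2843 mod 8 = 3, (2/2843) = -1; sign now -1; continue with (423/2843)
flip (423/2843) -> (2843/423): both odd, 423 mod 4 = 3, 2843 mod 4 = 3, so the flip contributes -1; sign now +1
(2843/423): 2843 mod 423 = 305, so (2843/423) = (305/423)
flip (305/423) -> (423/305): both odd, 305 mod 4 = 1, 423 mod 4 = 3, so the flip contributes +1; sign now +1
(423/305): 423 mod 305 = 118, so (423/305) = (118/305)
factor out 2^1: 118 = 2^1·59; with 305 mod 8 = 1, (2/305) = +1; sign now +1; continue with (59/305)
flip (59/305) -> (305/59): both odd, 59 mod 4 = 3, 305 mod 4 = 1, so the flip contributes +1; sign now +1
(305/59): 305 mod 59 = 10, so (305/59) = (10/59)
factor out 2^1: 10 = 2^1·5; with 59 mod 8 = 3, (2/59) = -1; sign now -1; continue with (5/59)
flip (5/59) -> (59/5): both odd, 5 mod 4 = 1, 59 mod 4 = 3, so the flip contributes +1; sign now -1
(59/5): 59 mod 5 = 4, so (59/5) = (4/5)
factor out 2^2: 4 = 2^2·1; with 5 mod 8 = 5, (2/5) = -1; sign now -1; continue with (1/5)
reached (1/5) = 1, so the symbol is -1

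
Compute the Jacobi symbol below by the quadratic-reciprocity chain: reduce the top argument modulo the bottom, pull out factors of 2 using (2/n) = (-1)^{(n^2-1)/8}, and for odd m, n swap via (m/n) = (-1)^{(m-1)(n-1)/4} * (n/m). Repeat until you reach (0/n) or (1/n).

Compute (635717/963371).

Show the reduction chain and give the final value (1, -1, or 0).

flip (635717/963371) -> (963371/635717): both odd, 635717 mod 4 = 1, 963371 mod 4 = 3, so the flip contributes +1; sign now +1
(963371/635717): 963371 mod 635717 = 327654, so (963371/635717) = (327654/635717)
factor out 2^1: 327654 = 2^1·163827; with 635717 mod 8 = 5, (2/635717) = -1; sign now -1; continue with (163827/635717)
flip (163827/635717) -> (635717/163827): both odd, 163827 mod 4 = 3, 635717 mod 4 = 1, so the flip contributes +1; sign now -1
(635717/163827): 635717 mod 163827 = 144236, so (635717/163827) = (144236/163827)
factor out 2^2: 144236 = 2^2·36059; with 163827 mod 8 = 3, (2/163827) = -1; sign now -1; continue with (36059/163827)
flip (36059/163827) -> (163827/36059): both odd, 36059 mod 4 = 3, 163827 mod 4 = 3, so the flip contributes -1; sign now +1
(163827/36059): 163827 mod 36059 = 19591, so (163827/36059) = (19591/36059)
flip (19591/36059) -> (36059/19591): both odd, 19591 mod 4 = 3, 36059 mod 4 = 3, so the flip contributes -1; sign now -1
(36059/19591): 36059 mod 19591 = 16468, so (36059/19591) = (16468/19591)
factor out 2^2: 16468 = 2^2·4117; with 19591 mod 8 = 7, (2/19591) = +1; sign now -1; continue with (4117/19591)
flip (4117/19591) -> (19591/4117): both odd, 4117 mod 4 = 1, 19591 mod 4 = 3, so the flip contributes +1; sign now -1
(19591/4117): 19591 mod 4117 = 3123, so (19591/4117) = (3123/4117)
flip (3123/4117) -> (4117/3123): both odd, 3123 mod 4 = 3, 4117 mod 4 = 1, so the flip contributes +1; sign now -1
(4117/3123): 4117 mod 3123 = 994, so (4117/3123) = (994/3123)
factor out 2^1: 994 = 2^1·497; with 3123 mod 8 = 3, (2/3123) = -1; sign now +1; continue with (497/3123)
flip (497/3123) -> (3123/497): both odd, 497 mod 4 = 1, 3123 mod 4 = 3, so the flip contributes +1; sign now +1
(3123/497): 3123 mod 497 = 141, so (3123/497) = (141/497)
flip (141/497) -> (497/141): both odd, 141 mod 4 = 1, 497 mod 4 = 1, so the flip contributes +1; sign now +1
(497/141): 497 mod 141 = 74, so (497/141) = (74/141)
factor out 2^1: 74 = 2^1·37; with 141 mod 8 = 5, (2/141) = -1; sign now -1; continue with (37/141)
flip (37/141) -> (141/37): both odd, 37 mod 4 = 1, 141 mod 4 = 1, so the flip contributes +1; sign now -1
(141/37): 141 mod 37 = 30, so (141/37) = (30/37)
factor out 2^1: 30 = 2^1·15; with 37 mod 8 = 5, (2/37) = -1; sign now +1; continue with (15/37)
flip (15/37) -> (37/15): both odd, 15 mod 4 = 3, 37 mod 4 = 1, so the flip contributes +1; sign now +1
(37/15): 37 mod 15 = 7, so (37/15) = (7/15)
flip (7/15) -> (15/7): both odd, 7 mod 4 = 3, 15 mod 4 = 3, so the flip contributes -1; sign now -1
(15/7): 15 mod 7 = 1, so (15/7) = (1/7)
reached (1/7) = 1, so the symbol is -1

-1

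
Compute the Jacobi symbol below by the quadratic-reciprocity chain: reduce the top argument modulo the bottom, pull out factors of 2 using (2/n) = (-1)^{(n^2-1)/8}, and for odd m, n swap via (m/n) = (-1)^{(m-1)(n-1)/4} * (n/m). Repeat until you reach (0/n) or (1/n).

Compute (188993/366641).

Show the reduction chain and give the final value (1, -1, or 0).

1

reciprocity: (188993/366641) = +1·(366641/188993) since 188993 mod 4 = 1, 366641 mod 4 = 1; sign now +1
(366641/188993) = (177648/188993)   [reduce mod 188993]
177648 = 2^4·11103; (2/188993) = +1 since 188993 mod 8 = 1, so (177648/188993) = (+1)^4·(11103/188993); sign now +1
reciprocity: (11103/188993) = +1·(188993/11103) since 11103 mod 4 = 3, 188993 mod 4 = 1; sign now +1
(188993/11103) = (242/11103)   [reduce mod 11103]
242 = 2^1·121; (2/11103) = +1 since 11103 mod 8 = 7, so (242/11103) = (+1)^1·(121/11103); sign now +1
reciprocity: (121/11103) = +1·(11103/121) since 121 mod 4 = 1, 11103 mod 4 = 3; sign now +1
(11103/121) = (92/121)   [reduce mod 121]
92 = 2^2·23; (2/121) = +1 since 121 mod 8 = 1, so (92/121) = (+1)^2·(23/121); sign now +1
reciprocity: (23/121) = +1·(121/23) since 23 mod 4 = 3, 121 mod 4 = 1; sign now +1
(121/23) = (6/23)   [reduce mod 23]
6 = 2^1·3; (2/23) = +1 since 23 mod 8 = 7, so (6/23) = (+1)^1·(3/23); sign now +1
reciprocity: (3/23) = -1·(23/3) since 3 mod 4 = 3, 23 mod 4 = 3; sign now -1
(23/3) = (2/3)   [reduce mod 3]
2 = 2^1·1; (2/3) = -1 since 3 mod 8 = 3, so (2/3) = (-1)^1·(1/3); sign now +1
(1/3) = 1; final value = sign = +1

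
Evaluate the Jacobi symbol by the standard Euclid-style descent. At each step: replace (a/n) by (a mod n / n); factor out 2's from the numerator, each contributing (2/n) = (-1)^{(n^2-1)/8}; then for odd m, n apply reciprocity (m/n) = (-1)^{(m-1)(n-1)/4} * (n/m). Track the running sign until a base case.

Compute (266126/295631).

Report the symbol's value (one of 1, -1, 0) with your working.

factor out 2^1: 266126 = 2^1·133063; with 295631 mod 8 = 7, (2/295631) = +1; sign now +1; continue with (133063/295631)
flip (133063/295631) -> (295631/133063): both odd, 133063 mod 4 = 3, 295631 mod 4 = 3, so the flip contributes -1; sign now -1
(295631/133063): 295631 mod 133063 = 29505, so (295631/133063) = (29505/133063)
flip (29505/133063) -> (133063/29505): both odd, 29505 mod 4 = 1, 133063 mod 4 = 3, so the flip contributes +1; sign now -1
(133063/29505): 133063 mod 29505 = 15043, so (133063/29505) = (15043/29505)
flip (15043/29505) -> (29505/15043): both odd, 15043 mod 4 = 3, 29505 mod 4 = 1, so the flip contributes +1; sign now -1
(29505/15043): 29505 mod 15043 = 14462, so (29505/15043) = (14462/15043)
factor out 2^1: 14462 = 2^1·7231; with 15043 mod 8 = 3, (2/15043) = -1; sign now +1; continue with (7231/15043)
flip (7231/15043) -> (15043/7231): both odd, 7231 mod 4 = 3, 15043 mod 4 = 3, so the flip contributes -1; sign now -1
(15043/7231): 15043 mod 7231 = 581, so (15043/7231) = (581/7231)
flip (581/7231) -> (7231/581): both odd, 581 mod 4 = 1, 7231 mod 4 = 3, so the flip contributes +1; sign now -1
(7231/581): 7231 mod 581 = 259, so (7231/581) = (259/581)
flip (259/581) -> (581/259): both odd, 259 mod 4 = 3, 581 mod 4 = 1, so the flip contributes +1; sign now -1
(581/259): 581 mod 259 = 63, so (581/259) = (63/259)
flip (63/259) -> (259/63): both odd, 63 mod 4 = 3, 259 mod 4 = 3, so the flip contributes -1; sign now +1
(259/63): 259 mod 63 = 7, so (259/63) = (7/63)
flip (7/63) -> (63/7): both odd, 7 mod 4 = 3, 63 mod 4 = 3, so the flip contributes -1; sign now -1
(63/7): 63 mod 7 = 0, so (63/7) = (0/7)
reached (0/7); gcd(a, n) > 1, so (0/7) = 0 and the symbol is 0

0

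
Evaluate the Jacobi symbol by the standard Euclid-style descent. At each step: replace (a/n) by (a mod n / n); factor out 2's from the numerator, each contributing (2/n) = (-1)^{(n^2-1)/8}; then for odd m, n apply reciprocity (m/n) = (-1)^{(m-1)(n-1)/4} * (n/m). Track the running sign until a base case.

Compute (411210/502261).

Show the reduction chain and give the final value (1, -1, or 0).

411210 = 2^1·205605; (2/502261) = -1 since 502261 mod 8 = 5, so (411210/502261) = (-1)^1·(205605/502261); sign now -1
reciprocity: (205605/502261) = +1·(502261/205605) since 205605 mod 4 = 1, 502261 mod 4 = 1; sign now -1
(502261/205605) = (91051/205605)   [reduce mod 205605]
reciprocity: (91051/205605) = +1·(205605/91051) since 91051 mod 4 = 3, 205605 mod 4 = 1; sign now -1
(205605/91051) = (23503/91051)   [reduce mod 91051]
reciprocity: (23503/91051) = -1·(91051/23503) since 23503 mod 4 = 3, 91051 mod 4 = 3; sign now +1
(91051/23503) = (20542/23503)   [reduce mod 23503]
20542 = 2^1·10271; (2/23503) = +1 since 23503 mod 8 = 7, so (20542/23503) = (+1)^1·(10271/23503); sign now +1
reciprocity: (10271/23503) = -1·(23503/10271) since 10271 mod 4 = 3, 23503 mod 4 = 3; sign now -1
(23503/10271) = (2961/10271)   [reduce mod 10271]
reciprocity: (2961/10271) = +1·(10271/2961) since 2961 mod 4 = 1, 10271 mod 4 = 3; sign now -1
(10271/2961) = (1388/2961)   [reduce mod 2961]
1388 = 2^2·347; (2/2961) = +1 since 2961 mod 8 = 1, so (1388/2961) = (+1)^2·(347/2961); sign now -1
reciprocity: (347/2961) = +1·(2961/347) since 347 mod 4 = 3, 2961 mod 4 = 1; sign now -1
(2961/347) = (185/347)   [reduce mod 347]
reciprocity: (185/347) = +1·(347/185) since 185 mod 4 = 1, 347 mod 4 = 3; sign now -1
(347/185) = (162/185)   [reduce mod 185]
162 = 2^1·81; (2/185) = +1 since 185 mod 8 = 1, so (162/185) = (+1)^1·(81/185); sign now -1
reciprocity: (81/185) = +1·(185/81) since 81 mod 4 = 1, 185 mod 4 = 1; sign now -1
(185/81) = (23/81)   [reduce mod 81]
reciprocity: (23/81) = +1·(81/23) since 23 mod 4 = 3, 81 mod 4 = 1; sign now -1
(81/23) = (12/23)   [reduce mod 23]
12 = 2^2·3; (2/23) = +1 since 23 mod 8 = 7, so (12/23) = (+1)^2·(3/23); sign now -1
reciprocity: (3/23) = -1·(23/3) since 3 mod 4 = 3, 23 mod 4 = 3; sign now +1
(23/3) = (2/3)   [reduce mod 3]
2 = 2^1·1; (2/3) = -1 since 3 mod 8 = 3, so (2/3) = (-1)^1·(1/3); sign now -1
(1/3) = 1; final value = sign = -1

-1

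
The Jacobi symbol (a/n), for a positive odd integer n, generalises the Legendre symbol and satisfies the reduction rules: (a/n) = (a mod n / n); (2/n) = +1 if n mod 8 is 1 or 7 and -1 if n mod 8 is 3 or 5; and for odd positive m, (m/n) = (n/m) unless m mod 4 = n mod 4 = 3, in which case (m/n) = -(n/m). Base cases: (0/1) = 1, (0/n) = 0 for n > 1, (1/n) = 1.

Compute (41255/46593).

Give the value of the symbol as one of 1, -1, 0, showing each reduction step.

flip (41255/46593) -> (46593/41255): both odd, 41255 mod 4 = 3, 46593 mod 4 = 1, so the flip contributes +1; sign now +1
(46593/41255): 46593 mod 41255 = 5338, so (46593/41255) = (5338/41255)
factor out 2^1: 5338 = 2^1·2669; with 41255 mod 8 = 7, (2/41255) = +1; sign now +1; continue with (2669/41255)
flip (2669/41255) -> (41255/2669): both odd, 2669 mod 4 = 1, 41255 mod 4 = 3, so the flip contributes +1; sign now +1
(41255/2669): 41255 mod 2669 = 1220, so (41255/2669) = (1220/2669)
factor out 2^2: 1220 = 2^2·305; with 2669 mod 8 = 5, (2/2669) = -1; sign now +1; continue with (305/2669)
flip (305/2669) -> (2669/305): both odd, 305 mod 4 = 1, 2669 mod 4 = 1, so the flip contributes +1; sign now +1
(2669/305): 2669 mod 305 = 229, so (2669/305) = (229/305)
flip (229/305) -> (305/229): both odd, 229 mod 4 = 1, 305 mod 4 = 1, so the flip contributes +1; sign now +1
(305/229): 305 mod 229 = 76, so (305/229) = (76/229)
factor out 2^2: 76 = 2^2·19; with 229 mod 8 = 5, (2/229) = -1; sign now +1; continue with (19/229)
flip (19/229) -> (229/19): both odd, 19 mod 4 = 3, 229 mod 4 = 1, so the flip contributes +1; sign now +1
(229/19): 229 mod 19 = 1, so (229/19) = (1/19)
reached (1/19) = 1, so the symbol is +1

1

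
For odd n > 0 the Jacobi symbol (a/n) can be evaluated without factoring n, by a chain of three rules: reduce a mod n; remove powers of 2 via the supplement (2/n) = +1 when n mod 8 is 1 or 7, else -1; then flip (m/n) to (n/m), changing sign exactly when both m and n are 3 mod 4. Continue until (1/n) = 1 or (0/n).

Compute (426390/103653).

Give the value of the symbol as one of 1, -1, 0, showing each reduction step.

0

(426390/103653) = (11778/103653)   [reduce mod 103653]
11778 = 2^1·5889; (2/103653) = -1 since 103653 mod 8 = 5, so (11778/103653) = (-1)^1·(5889/103653); sign now -1
reciprocity: (5889/103653) = +1·(103653/5889) since 5889 mod 4 = 1, 103653 mod 4 = 1; sign now -1
(103653/5889) = (3540/5889)   [reduce mod 5889]
3540 = 2^2·885; (2/5889) = +1 since 5889 mod 8 = 1, so (3540/5889) = (+1)^2·(885/5889); sign now -1
reciprocity: (885/5889) = +1·(5889/885) since 885 mod 4 = 1, 5889 mod 4 = 1; sign now -1
(5889/885) = (579/885)   [reduce mod 885]
reciprocity: (579/885) = +1·(885/579) since 579 mod 4 = 3, 885 mod 4 = 1; sign now -1
(885/579) = (306/579)   [reduce mod 579]
306 = 2^1·153; (2/579) = -1 since 579 mod 8 = 3, so (306/579) = (-1)^1·(153/579); sign now +1
reciprocity: (153/579) = +1·(579/153) since 153 mod 4 = 1, 579 mod 4 = 3; sign now +1
(579/153) = (120/153)   [reduce mod 153]
120 = 2^3·15; (2/153) = +1 since 153 mod 8 = 1, so (120/153) = (+1)^3·(15/153); sign now +1
reciprocity: (15/153) = +1·(153/15) since 15 mod 4 = 3, 153 mod 4 = 1; sign now +1
(153/15) = (3/15)   [reduce mod 15]
reciprocity: (3/15) = -1·(15/3) since 3 mod 4 = 3, 15 mod 4 = 3; sign now -1
(15/3) = (0/3)   [reduce mod 3]
(0/3) = 0   [gcd(a, n) > 1]; final value = 0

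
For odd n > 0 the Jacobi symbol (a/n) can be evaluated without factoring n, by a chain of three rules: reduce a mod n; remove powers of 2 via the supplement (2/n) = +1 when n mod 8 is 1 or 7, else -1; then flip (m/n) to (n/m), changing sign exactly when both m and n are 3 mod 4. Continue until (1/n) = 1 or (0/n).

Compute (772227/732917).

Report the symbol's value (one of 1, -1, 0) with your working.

-1

(772227/732917) = (39310/732917)   [reduce mod 732917]
39310 = 2^1·19655; (2/732917) = -1 since 732917 mod 8 = 5, so (39310/732917) = (-1)^1·(19655/732917); sign now -1
reciprocity: (19655/732917) = +1·(732917/19655) since 19655 mod 4 = 3, 732917 mod 4 = 1; sign now -1
(732917/19655) = (5682/19655)   [reduce mod 19655]
5682 = 2^1·2841; (2/19655) = +1 since 19655 mod 8 = 7, so (5682/19655) = (+1)^1·(2841/19655); sign now -1
reciprocity: (2841/19655) = +1·(19655/2841) since 2841 mod 4 = 1, 19655 mod 4 = 3; sign now -1
(19655/2841) = (2609/2841)   [reduce mod 2841]
reciprocity: (2609/2841) = +1·(2841/2609) since 2609 mod 4 = 1, 2841 mod 4 = 1; sign now -1
(2841/2609) = (232/2609)   [reduce mod 2609]
232 = 2^3·29; (2/2609) = +1 since 2609 mod 8 = 1, so (232/2609) = (+1)^3·(29/2609); sign now -1
reciprocity: (29/2609) = +1·(2609/29) since 29 mod 4 = 1, 2609 mod 4 = 1; sign now -1
(2609/29) = (28/29)   [reduce mod 29]
28 = 2^2·7; (2/29) = -1 since 29 mod 8 = 5, so (28/29) = (-1)^2·(7/29); sign now -1
reciprocity: (7/29) = +1·(29/7) since 7 mod 4 = 3, 29 mod 4 = 1; sign now -1
(29/7) = (1/7)   [reduce mod 7]
(1/7) = 1; final value = sign = -1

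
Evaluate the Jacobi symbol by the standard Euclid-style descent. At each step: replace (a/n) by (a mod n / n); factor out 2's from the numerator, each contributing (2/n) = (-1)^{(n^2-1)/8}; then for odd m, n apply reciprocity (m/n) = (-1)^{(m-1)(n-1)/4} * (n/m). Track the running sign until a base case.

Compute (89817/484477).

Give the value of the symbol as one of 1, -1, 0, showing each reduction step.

0

reciprocity: (89817/484477) = +1·(484477/89817) since 89817 mod 4 = 1, 484477 mod 4 = 1; sign now +1
(484477/89817) = (35392/89817)   [reduce mod 89817]
35392 = 2^6·553; (2/89817) = +1 since 89817 mod 8 = 1, so (35392/89817) = (+1)^6·(553/89817); sign now +1
reciprocity: (553/89817) = +1·(89817/553) since 553 mod 4 = 1, 89817 mod 4 = 1; sign now +1
(89817/553) = (231/553)   [reduce mod 553]
reciprocity: (231/553) = +1·(553/231) since 231 mod 4 = 3, 553 mod 4 = 1; sign now +1
(553/231) = (91/231)   [reduce mod 231]
reciprocity: (91/231) = -1·(231/91) since 91 mod 4 = 3, 231 mod 4 = 3; sign now -1
(231/91) = (49/91)   [reduce mod 91]
reciprocity: (49/91) = +1·(91/49) since 49 mod 4 = 1, 91 mod 4 = 3; sign now -1
(91/49) = (42/49)   [reduce mod 49]
42 = 2^1·21; (2/49) = +1 since 49 mod 8 = 1, so (42/49) = (+1)^1·(21/49); sign now -1
reciprocity: (21/49) = +1·(49/21) since 21 mod 4 = 1, 49 mod 4 = 1; sign now -1
(49/21) = (7/21)   [reduce mod 21]
reciprocity: (7/21) = +1·(21/7) since 7 mod 4 = 3, 21 mod 4 = 1; sign now -1
(21/7) = (0/7)   [reduce mod 7]
(0/7) = 0   [gcd(a, n) > 1]; final value = 0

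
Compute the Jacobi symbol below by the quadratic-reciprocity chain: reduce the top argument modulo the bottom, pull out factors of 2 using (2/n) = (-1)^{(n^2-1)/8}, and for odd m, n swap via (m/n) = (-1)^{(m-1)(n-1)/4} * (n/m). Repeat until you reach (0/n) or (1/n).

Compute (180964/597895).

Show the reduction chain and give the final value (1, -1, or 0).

factor out 2^2: 180964 = 2^2·45241; with 597895 mod 8 = 7, (2/597895) = +1; sign now +1; continue with (45241/597895)
flip (45241/597895) -> (597895/45241): both odd, 45241 mod 4 = 1, 597895 mod 4 = 3, so the flip contributes +1; sign now +1
(597895/45241): 597895 mod 45241 = 9762, so (597895/45241) = (9762/45241)
factor out 2^1: 9762 = 2^1·4881; with 45241 mod 8 = 1, (2/45241) = +1; sign now +1; continue with (4881/45241)
flip (4881/45241) -> (45241/4881): both odd, 4881 mod 4 = 1, 45241 mod 4 = 1, so the flip contributes +1; sign now +1
(45241/4881): 45241 mod 4881 = 1312, so (45241/4881) = (1312/4881)
factor out 2^5: 1312 = 2^5·41; with 4881 mod 8 = 1, (2/4881) = +1; sign now +1; continue with (41/4881)
flip (41/4881) -> (4881/41): both odd, 41 mod 4 = 1, 4881 mod 4 = 1, so the flip contributes +1; sign now +1
(4881/41): 4881 mod 41 = 2, so (4881/41) = (2/41)
factor out 2^1: 2 = 2^1·1; with 41 mod 8 = 1, (2/41) = +1; sign now +1; continue with (1/41)
reached (1/41) = 1, so the symbol is +1

1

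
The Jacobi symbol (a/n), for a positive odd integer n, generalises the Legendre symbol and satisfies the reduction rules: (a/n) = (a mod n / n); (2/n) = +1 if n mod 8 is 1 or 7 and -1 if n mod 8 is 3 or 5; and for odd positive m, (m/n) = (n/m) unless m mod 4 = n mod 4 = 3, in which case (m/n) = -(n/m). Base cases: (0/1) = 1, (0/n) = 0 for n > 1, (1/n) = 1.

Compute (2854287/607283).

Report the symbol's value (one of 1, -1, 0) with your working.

1

(2854287/607283) = (425155/607283)   [reduce mod 607283]
reciprocity: (425155/607283) = -1·(607283/425155) since 425155 mod 4 = 3, 607283 mod 4 = 3; sign now -1
(607283/425155) = (182128/425155)   [reduce mod 425155]
182128 = 2^4·11383; (2/425155) = -1 since 425155 mod 8 = 3, so (182128/425155) = (-1)^4·(11383/425155); sign now -1
reciprocity: (11383/425155) = -1·(425155/11383) since 11383 mod 4 = 3, 425155 mod 4 = 3; sign now +1
(425155/11383) = (3984/11383)   [reduce mod 11383]
3984 = 2^4·249; (2/11383) = +1 since 11383 mod 8 = 7, so (3984/11383) = (+1)^4·(249/11383); sign now +1
reciprocity: (249/11383) = +1·(11383/249) since 249 mod 4 = 1, 11383 mod 4 = 3; sign now +1
(11383/249) = (178/249)   [reduce mod 249]
178 = 2^1·89; (2/249) = +1 since 249 mod 8 = 1, so (178/249) = (+1)^1·(89/249); sign now +1
reciprocity: (89/249) = +1·(249/89) since 89 mod 4 = 1, 249 mod 4 = 1; sign now +1
(249/89) = (71/89)   [reduce mod 89]
reciprocity: (71/89) = +1·(89/71) since 71 mod 4 = 3, 89 mod 4 = 1; sign now +1
(89/71) = (18/71)   [reduce mod 71]
18 = 2^1·9; (2/71) = +1 since 71 mod 8 = 7, so (18/71) = (+1)^1·(9/71); sign now +1
reciprocity: (9/71) = +1·(71/9) since 9 mod 4 = 1, 71 mod 4 = 3; sign now +1
(71/9) = (8/9)   [reduce mod 9]
8 = 2^3·1; (2/9) = +1 since 9 mod 8 = 1, so (8/9) = (+1)^3·(1/9); sign now +1
(1/9) = 1; final value = sign = +1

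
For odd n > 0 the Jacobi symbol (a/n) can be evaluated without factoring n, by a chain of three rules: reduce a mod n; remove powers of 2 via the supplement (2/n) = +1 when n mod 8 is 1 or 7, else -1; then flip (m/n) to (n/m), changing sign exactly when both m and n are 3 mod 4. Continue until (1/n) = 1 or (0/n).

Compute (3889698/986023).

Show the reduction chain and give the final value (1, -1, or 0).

(3889698/986023) = (931629/986023)   [reduce mod 986023]
reciprocity: (931629/986023) = +1·(986023/931629) since 931629 mod 4 = 1, 986023 mod 4 = 3; sign now +1
(986023/931629) = (54394/931629)   [reduce mod 931629]
54394 = 2^1·27197; (2/931629) = -1 since 931629 mod 8 = 5, so (54394/931629) = (-1)^1·(27197/931629); sign now -1
reciprocity: (27197/931629) = +1·(931629/27197) since 27197 mod 4 = 1, 931629 mod 4 = 1; sign now -1
(931629/27197) = (6931/27197)   [reduce mod 27197]
reciprocity: (6931/27197) = +1·(27197/6931) since 6931 mod 4 = 3, 27197 mod 4 = 1; sign now -1
(27197/6931) = (6404/6931)   [reduce mod 6931]
6404 = 2^2·1601; (2/6931) = -1 since 6931 mod 8 = 3, so (6404/6931) = (-1)^2·(1601/6931); sign now -1
reciprocity: (1601/6931) = +1·(6931/1601) since 1601 mod 4 = 1, 6931 mod 4 = 3; sign now -1
(6931/1601) = (527/1601)   [reduce mod 1601]
reciprocity: (527/1601) = +1·(1601/527) since 527 mod 4 = 3, 1601 mod 4 = 1; sign now -1
(1601/527) = (20/527)   [reduce mod 527]
20 = 2^2·5; (2/527) = +1 since 527 mod 8 = 7, so (20/527) = (+1)^2·(5/527); sign now -1
reciprocity: (5/527) = +1·(527/5) since 5 mod 4 = 1, 527 mod 4 = 3; sign now -1
(527/5) = (2/5)   [reduce mod 5]
2 = 2^1·1; (2/5) = -1 since 5 mod 8 = 5, so (2/5) = (-1)^1·(1/5); sign now +1
(1/5) = 1; final value = sign = +1

1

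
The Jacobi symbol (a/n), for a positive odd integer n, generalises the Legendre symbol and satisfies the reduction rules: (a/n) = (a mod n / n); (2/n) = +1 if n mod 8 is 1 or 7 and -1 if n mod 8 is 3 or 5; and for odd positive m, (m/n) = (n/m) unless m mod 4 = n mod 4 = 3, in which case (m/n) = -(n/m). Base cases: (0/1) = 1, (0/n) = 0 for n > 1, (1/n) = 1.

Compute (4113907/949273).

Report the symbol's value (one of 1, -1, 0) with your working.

-1

(4113907/949273): 4113907 mod 949273 = 316815, so (4113907/949273) = (316815/949273)
flip (316815/949273) -> (949273/316815): both odd, 316815 mod 4 = 3, 949273 mod 4 = 1, so the flip contributes +1; sign now +1
(949273/316815): 949273 mod 316815 = 315643, so (949273/316815) = (315643/316815)
flip (315643/316815) -> (316815/315643): both odd, 315643 mod 4 = 3, 316815 mod 4 = 3, so the flip contributes -1; sign now -1
(316815/315643): 316815 mod 315643 = 1172, so (316815/315643) = (1172/315643)
factor out 2^2: 1172 = 2^2·293; with 315643 mod 8 = 3, (2/315643) = -1; sign now -1; continue with (293/315643)
flip (293/315643) -> (315643/293): both odd, 293 mod 4 = 1, 315643 mod 4 = 3, so the flip contributes +1; sign now -1
(315643/293): 315643 mod 293 = 82, so (315643/293) = (82/293)
factor out 2^1: 82 = 2^1·41; with 293 mod 8 = 5, (2/293) = -1; sign now +1; continue with (41/293)
flip (41/293) -> (293/41): both odd, 41 mod 4 = 1, 293 mod 4 = 1, so the flip contributes +1; sign now +1
(293/41): 293 mod 41 = 6, so (293/41) = (6/41)
factor out 2^1: 6 = 2^1·3; with 41 mod 8 = 1, (2/41) = +1; sign now +1; continue with (3/41)
flip (3/41) -> (41/3): both odd, 3 mod 4 = 3, 41 mod 4 = 1, so the flip contributes +1; sign now +1
(41/3): 41 mod 3 = 2, so (41/3) = (2/3)
factor out 2^1: 2 = 2^1·1; with 3 mod 8 = 3, (2/3) = -1; sign now -1; continue with (1/3)
reached (1/3) = 1, so the symbol is -1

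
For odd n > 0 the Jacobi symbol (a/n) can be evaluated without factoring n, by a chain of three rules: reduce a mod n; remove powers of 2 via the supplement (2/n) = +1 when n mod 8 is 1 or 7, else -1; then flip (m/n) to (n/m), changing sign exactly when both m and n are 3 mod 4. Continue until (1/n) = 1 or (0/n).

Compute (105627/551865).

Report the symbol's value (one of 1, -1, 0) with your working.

reciprocity: (105627/551865) = +1·(551865/105627) since 105627 mod 4 = 3, 551865 mod 4 = 1; sign now +1
(551865/105627) = (23730/105627)   [reduce mod 105627]
23730 = 2^1·11865; (2/105627) = -1 since 105627 mod 8 = 3, so (23730/105627) = (-1)^1·(11865/105627); sign now -1
reciprocity: (11865/105627) = +1·(105627/11865) since 11865 mod 4 = 1, 105627 mod 4 = 3; sign now -1
(105627/11865) = (10707/11865)   [reduce mod 11865]
reciprocity: (10707/11865) = +1·(11865/10707) since 10707 mod 4 = 3, 11865 mod 4 = 1; sign now -1
(11865/10707) = (1158/10707)   [reduce mod 10707]
1158 = 2^1·579; (2/10707) = -1 since 10707 mod 8 = 3, so (1158/10707) = (-1)^1·(579/10707); sign now +1
reciprocity: (579/10707) = -1·(10707/579) since 579 mod 4 = 3, 10707 mod 4 = 3; sign now -1
(10707/579) = (285/579)   [reduce mod 579]
reciprocity: (285/579) = +1·(579/285) since 285 mod 4 = 1, 579 mod 4 = 3; sign now -1
(579/285) = (9/285)   [reduce mod 285]
reciprocity: (9/285) = +1·(285/9) since 9 mod 4 = 1, 285 mod 4 = 1; sign now -1
(285/9) = (6/9)   [reduce mod 9]
6 = 2^1·3; (2/9) = +1 since 9 mod 8 = 1, so (6/9) = (+1)^1·(3/9); sign now -1
reciprocity: (3/9) = +1·(9/3) since 3 mod 4 = 3, 9 mod 4 = 1; sign now -1
(9/3) = (0/3)   [reduce mod 3]
(0/3) = 0   [gcd(a, n) > 1]; final value = 0

0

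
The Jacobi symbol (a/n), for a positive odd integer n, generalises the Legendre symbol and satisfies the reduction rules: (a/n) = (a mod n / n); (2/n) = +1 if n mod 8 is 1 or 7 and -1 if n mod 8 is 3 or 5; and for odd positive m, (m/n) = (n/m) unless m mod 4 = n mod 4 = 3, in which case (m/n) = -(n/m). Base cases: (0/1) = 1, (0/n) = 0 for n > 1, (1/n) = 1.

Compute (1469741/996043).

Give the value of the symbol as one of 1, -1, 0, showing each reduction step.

-1

(1469741/996043): 1469741 mod 996043 = 473698, so (1469741/996043) = (473698/996043)
factor out 2^1: 473698 = 2^1·236849; with 996043 mod 8 = 3, (2/996043) = -1; sign now -1; continue with (236849/996043)
flip (236849/996043) -> (996043/236849): both odd, 236849 mod 4 = 1, 996043 mod 4 = 3, so the flip contributes +1; sign now -1
(996043/236849): 996043 mod 236849 = 48647, so (996043/236849) = (48647/236849)
flip (48647/236849) -> (236849/48647): both odd, 48647 mod 4 = 3, 236849 mod 4 = 1, so the flip contributes +1; sign now -1
(236849/48647): 236849 mod 48647 = 42261, so (236849/48647) = (42261/48647)
flip (42261/48647) -> (48647/42261): both odd, 42261 mod 4 = 1, 48647 mod 4 = 3, so the flip contributes +1; sign now -1
(48647/42261): 48647 mod 42261 = 6386, so (48647/42261) = (6386/42261)
factor out 2^1: 6386 = 2^1·3193; with 42261 mod 8 = 5, (2/42261) = -1; sign now +1; continue with (3193/42261)
flip (3193/42261) -> (42261/3193): both odd, 3193 mod 4 = 1, 42261 mod 4 = 1, so the flip contributes +1; sign now +1
(42261/3193): 42261 mod 3193 = 752, so (42261/3193) = (752/3193)
factor out 2^4: 752 = 2^4·47; with 3193 mod 8 = 1, (2/3193) = +1; sign now +1; continue with (47/3193)
flip (47/3193) -> (3193/47): both odd, 47 mod 4 = 3, 3193 mod 4 = 1, so the flip contributes +1; sign now +1
(3193/47): 3193 mod 47 = 44, so (3193/47) = (44/47)
factor out 2^2: 44 = 2^2·11; with 47 mod 8 = 7, (2/47) = +1; sign now +1; continue with (11/47)
flip (11/47) -> (47/11): both odd, 11 mod 4 = 3, 47 mod 4 = 3, so the flip contributes -1; sign now -1
(47/11): 47 mod 11 = 3, so (47/11) = (3/11)
flip (3/11) -> (11/3): both odd, 3 mod 4 = 3, 11 mod 4 = 3, so the flip contributes -1; sign now +1
(11/3): 11 mod 3 = 2, so (11/3) = (2/3)
factor out 2^1: 2 = 2^1·1; with 3 mod 8 = 3, (2/3) = -1; sign now -1; continue with (1/3)
reached (1/3) = 1, so the symbol is -1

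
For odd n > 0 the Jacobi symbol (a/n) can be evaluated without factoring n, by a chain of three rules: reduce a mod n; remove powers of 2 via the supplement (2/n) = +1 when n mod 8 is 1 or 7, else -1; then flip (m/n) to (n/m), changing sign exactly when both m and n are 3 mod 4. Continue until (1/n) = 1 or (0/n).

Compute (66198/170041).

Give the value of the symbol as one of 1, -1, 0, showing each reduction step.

66198 = 2^1·33099; (2/170041) = +1 since 170041 mod 8 = 1, so (66198/170041) = (+1)^1·(33099/170041); sign now +1
reciprocity: (33099/170041) = +1·(170041/33099) since 33099 mod 4 = 3, 170041 mod 4 = 1; sign now +1
(170041/33099) = (4546/33099)   [reduce mod 33099]
4546 = 2^1·2273; (2/33099) = -1 since 33099 mod 8 = 3, so (4546/33099) = (-1)^1·(2273/33099); sign now -1
reciprocity: (2273/33099) = +1·(33099/2273) since 2273 mod 4 = 1, 33099 mod 4 = 3; sign now -1
(33099/2273) = (1277/2273)   [reduce mod 2273]
reciprocity: (1277/2273) = +1·(2273/1277) since 1277 mod 4 = 1, 2273 mod 4 = 1; sign now -1
(2273/1277) = (996/1277)   [reduce mod 1277]
996 = 2^2·249; (2/1277) = -1 since 1277 mod 8 = 5, so (996/1277) = (-1)^2·(249/1277); sign now -1
reciprocity: (249/1277) = +1·(1277/249) since 249 mod 4 = 1, 1277 mod 4 = 1; sign now -1
(1277/249) = (32/249)   [reduce mod 249]
32 = 2^5·1; (2/249) = +1 since 249 mod 8 = 1, so (32/249) = (+1)^5·(1/249); sign now -1
(1/249) = 1; final value = sign = -1

-1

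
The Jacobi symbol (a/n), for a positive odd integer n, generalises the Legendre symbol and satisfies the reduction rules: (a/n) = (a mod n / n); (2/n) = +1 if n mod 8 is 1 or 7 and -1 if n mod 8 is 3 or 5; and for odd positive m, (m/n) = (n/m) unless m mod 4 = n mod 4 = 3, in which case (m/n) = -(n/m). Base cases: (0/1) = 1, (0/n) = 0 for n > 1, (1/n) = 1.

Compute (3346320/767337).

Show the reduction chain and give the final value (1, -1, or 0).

0

(3346320/767337): 3346320 mod 767337 = 276972, so (3346320/767337) = (276972/767337)
factor out 2^2: 276972 = 2^2·69243; with 767337 mod 8 = 1, (2/767337) = +1; sign now +1; continue with (69243/767337)
flip (69243/767337) -> (767337/69243): both odd, 69243 mod 4 = 3, 767337 mod 4 = 1, so the flip contributes +1; sign now +1
(767337/69243): 767337 mod 69243 = 5664, so (767337/69243) = (5664/69243)
factor out 2^5: 5664 = 2^5·177; with 69243 mod 8 = 3, (2/69243) = -1; sign now -1; continue with (177/69243)
flip (177/69243) -> (69243/177): both odd, 177 mod 4 = 1, 69243 mod 4 = 3, so the flip contributes +1; sign now -1
(69243/177): 69243 mod 177 = 36, so (69243/177) = (36/177)
factor out 2^2: 36 = 2^2·9; with 177 mod 8 = 1, (2/177) = +1; sign now -1; continue with (9/177)
flip (9/177) -> (177/9): both odd, 9 mod 4 = 1, 177 mod 4 = 1, so the flip contributes +1; sign now -1
(177/9): 177 mod 9 = 6, so (177/9) = (6/9)
factor out 2^1: 6 = 2^1·3; with 9 mod 8 = 1, (2/9) = +1; sign now -1; continue with (3/9)
flip (3/9) -> (9/3): both odd, 3 mod 4 = 3, 9 mod 4 = 1, so the flip contributes +1; sign now -1
(9/3): 9 mod 3 = 0, so (9/3) = (0/3)
reached (0/3); gcd(a, n) > 1, so (0/3) = 0 and the symbol is 0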